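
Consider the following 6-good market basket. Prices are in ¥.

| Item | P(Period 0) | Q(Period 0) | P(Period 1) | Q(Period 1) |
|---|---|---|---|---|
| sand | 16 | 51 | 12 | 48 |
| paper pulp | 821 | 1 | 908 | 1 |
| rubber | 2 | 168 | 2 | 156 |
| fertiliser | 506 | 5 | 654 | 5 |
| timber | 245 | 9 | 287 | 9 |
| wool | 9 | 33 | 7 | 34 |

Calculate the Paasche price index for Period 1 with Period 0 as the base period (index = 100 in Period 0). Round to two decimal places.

Paasche price index uses current-period quantities as weights.
ΣP(Period 1)·Q(Period 1) = 12×48 + 908×1 + 2×156 + 654×5 + 287×9 + 7×34 = 576 + 908 + 312 + 3270 + 2583 + 238 = 7887
ΣP(Period 0)·Q(Period 1) = 16×48 + 821×1 + 2×156 + 506×5 + 245×9 + 9×34 = 768 + 821 + 312 + 2530 + 2205 + 306 = 6942
Index = 7887 / 6942 × 100 = 113.6128

113.61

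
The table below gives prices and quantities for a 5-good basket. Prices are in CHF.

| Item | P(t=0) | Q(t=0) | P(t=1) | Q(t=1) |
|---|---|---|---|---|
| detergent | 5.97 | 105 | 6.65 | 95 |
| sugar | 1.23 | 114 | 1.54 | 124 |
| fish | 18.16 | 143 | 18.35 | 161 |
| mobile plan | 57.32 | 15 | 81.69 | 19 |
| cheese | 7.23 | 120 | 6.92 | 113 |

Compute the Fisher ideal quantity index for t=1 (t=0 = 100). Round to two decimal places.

Laspeyres component (base-period weights):
ΣP(t=0)Q(t=1) = 5.97×95 + 1.23×124 + 18.16×161 + 57.32×19 + 7.23×113 = 567.15 + 152.52 + 2923.76 + 1089.08 + 816.99 = 5549.5
ΣP(t=0)Q(t=0) = 5.97×105 + 1.23×114 + 18.16×143 + 57.32×15 + 7.23×120 = 626.85 + 140.22 + 2596.88 + 859.8 + 867.6 = 5091.35
L = 5549.5 / 5091.35 × 100 = 108.9986
Paasche component (current-period weights):
ΣP(t=1)Q(t=1) = 6.65×95 + 1.54×124 + 18.35×161 + 81.69×19 + 6.92×113 = 631.75 + 190.96 + 2954.35 + 1552.11 + 781.96 = 6111.13
ΣP(t=1)Q(t=0) = 6.65×105 + 1.54×114 + 18.35×143 + 81.69×15 + 6.92×120 = 698.25 + 175.56 + 2624.05 + 1225.35 + 830.4 = 5553.61
P = 6111.13 / 5553.61 × 100 = 110.0389
Fisher = √(L × P) = √(108.9986 × 110.0389) = 109.5175

109.52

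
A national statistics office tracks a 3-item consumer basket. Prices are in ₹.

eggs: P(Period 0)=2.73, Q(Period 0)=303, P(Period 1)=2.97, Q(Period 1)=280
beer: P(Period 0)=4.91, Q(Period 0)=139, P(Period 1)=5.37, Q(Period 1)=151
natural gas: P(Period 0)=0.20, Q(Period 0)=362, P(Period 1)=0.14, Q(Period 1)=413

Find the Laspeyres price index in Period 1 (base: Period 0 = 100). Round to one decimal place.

Laspeyres price index uses base-period quantities as weights.
ΣP(Period 1)·Q(Period 0) = 2.97×303 + 5.37×139 + 0.14×362 = 899.91 + 746.43 + 50.68 = 1697.02
ΣP(Period 0)·Q(Period 0) = 2.73×303 + 4.91×139 + 0.20×362 = 827.19 + 682.49 + 72.4 = 1582.08
Index = 1697.02 / 1582.08 × 100 = 107.2651

107.3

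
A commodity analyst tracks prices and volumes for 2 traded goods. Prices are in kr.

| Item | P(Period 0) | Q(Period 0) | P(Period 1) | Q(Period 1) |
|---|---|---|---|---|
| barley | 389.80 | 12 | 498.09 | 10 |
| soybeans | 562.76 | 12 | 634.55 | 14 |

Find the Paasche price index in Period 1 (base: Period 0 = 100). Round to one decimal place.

Paasche price index uses current-period quantities as weights.
ΣP(Period 1)·Q(Period 1) = 498.09×10 + 634.55×14 = 4980.9 + 8883.7 = 13864.6
ΣP(Period 0)·Q(Period 1) = 389.80×10 + 562.76×14 = 3898 + 7878.64 = 11776.64
Index = 13864.6 / 11776.64 × 100 = 117.7297

117.7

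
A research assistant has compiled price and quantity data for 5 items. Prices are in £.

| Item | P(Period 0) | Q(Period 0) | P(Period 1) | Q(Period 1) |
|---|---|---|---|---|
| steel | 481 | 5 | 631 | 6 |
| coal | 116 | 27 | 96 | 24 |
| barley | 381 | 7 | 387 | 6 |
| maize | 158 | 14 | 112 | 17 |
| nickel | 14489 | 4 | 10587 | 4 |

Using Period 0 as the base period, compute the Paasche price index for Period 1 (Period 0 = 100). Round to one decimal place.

Paasche price index uses current-period quantities as weights.
ΣP(Period 1)·Q(Period 1) = 631×6 + 96×24 + 387×6 + 112×17 + 10587×4 = 3786 + 2304 + 2322 + 1904 + 42348 = 52664
ΣP(Period 0)·Q(Period 1) = 481×6 + 116×24 + 381×6 + 158×17 + 14489×4 = 2886 + 2784 + 2286 + 2686 + 57956 = 68598
Index = 52664 / 68598 × 100 = 76.7719

76.8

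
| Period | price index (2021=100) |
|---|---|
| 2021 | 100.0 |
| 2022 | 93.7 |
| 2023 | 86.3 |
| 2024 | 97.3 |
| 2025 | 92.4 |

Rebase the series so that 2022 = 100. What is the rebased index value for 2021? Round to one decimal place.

106.7

Rebased(2021) = 100.0 / 93.7 × 100 = 106.7236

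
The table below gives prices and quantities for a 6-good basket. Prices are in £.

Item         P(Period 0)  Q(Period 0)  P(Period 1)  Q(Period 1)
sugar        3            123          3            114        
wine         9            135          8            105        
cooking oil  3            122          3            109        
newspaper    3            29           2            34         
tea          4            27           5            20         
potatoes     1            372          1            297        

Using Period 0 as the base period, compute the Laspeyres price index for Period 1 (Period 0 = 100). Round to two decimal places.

Laspeyres price index uses base-period quantities as weights.
ΣP(Period 1)·Q(Period 0) = 3×123 + 8×135 + 3×122 + 2×29 + 5×27 + 1×372 = 369 + 1080 + 366 + 58 + 135 + 372 = 2380
ΣP(Period 0)·Q(Period 0) = 3×123 + 9×135 + 3×122 + 3×29 + 4×27 + 1×372 = 369 + 1215 + 366 + 87 + 108 + 372 = 2517
Index = 2380 / 2517 × 100 = 94.5570

94.56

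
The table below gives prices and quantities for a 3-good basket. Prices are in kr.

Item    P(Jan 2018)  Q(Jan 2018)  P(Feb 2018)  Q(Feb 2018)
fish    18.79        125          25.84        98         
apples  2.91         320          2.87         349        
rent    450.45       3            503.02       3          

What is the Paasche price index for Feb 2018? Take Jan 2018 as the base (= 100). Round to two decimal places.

119.83

Paasche price index uses current-period quantities as weights.
ΣP(Feb 2018)·Q(Feb 2018) = 25.84×98 + 2.87×349 + 503.02×3 = 2532.32 + 1001.63 + 1509.06 = 5043.01
ΣP(Jan 2018)·Q(Feb 2018) = 18.79×98 + 2.91×349 + 450.45×3 = 1841.42 + 1015.59 + 1351.35 = 4208.36
Index = 5043.01 / 4208.36 × 100 = 119.8331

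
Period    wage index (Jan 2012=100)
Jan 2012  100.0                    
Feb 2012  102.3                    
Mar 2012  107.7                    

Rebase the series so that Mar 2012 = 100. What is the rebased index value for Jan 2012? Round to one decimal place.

Rebased(Jan 2012) = 100.0 / 107.7 × 100 = 92.8505

92.9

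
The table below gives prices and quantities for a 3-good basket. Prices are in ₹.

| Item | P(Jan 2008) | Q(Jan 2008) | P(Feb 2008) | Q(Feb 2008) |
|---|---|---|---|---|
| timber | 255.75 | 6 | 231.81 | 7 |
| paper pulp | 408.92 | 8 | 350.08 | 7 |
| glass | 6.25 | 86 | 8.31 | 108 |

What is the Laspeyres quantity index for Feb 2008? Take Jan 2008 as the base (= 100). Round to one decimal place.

99.7

Laspeyres quantity index uses base-period prices as weights.
ΣP(Jan 2008)·Q(Feb 2008) = 255.75×7 + 408.92×7 + 6.25×108 = 1790.25 + 2862.44 + 675 = 5327.69
ΣP(Jan 2008)·Q(Jan 2008) = 255.75×6 + 408.92×8 + 6.25×86 = 1534.5 + 3271.36 + 537.5 = 5343.36
Index = 5327.69 / 5343.36 × 100 = 99.7067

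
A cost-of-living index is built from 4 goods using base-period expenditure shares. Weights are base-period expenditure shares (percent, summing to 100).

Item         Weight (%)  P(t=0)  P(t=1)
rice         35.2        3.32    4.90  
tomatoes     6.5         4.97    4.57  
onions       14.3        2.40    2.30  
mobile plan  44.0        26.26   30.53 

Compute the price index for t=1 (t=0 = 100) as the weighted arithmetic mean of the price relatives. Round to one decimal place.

122.8

rice: 35.2 × (4.90/3.32) = 35.2 × 1.475904 = 51.9518
tomatoes: 6.5 × (4.57/4.97) = 6.5 × 0.919517 = 5.9769
onions: 14.3 × (2.30/2.40) = 14.3 × 0.958333 = 13.7042
mobile plan: 44.0 × (30.53/26.26) = 44.0 × 1.162605 = 51.1546
Index = Σ wᵢ·(p₁ᵢ/p₀ᵢ) = 51.9518 + 5.9769 + 13.7042 + 51.1546 = 122.7874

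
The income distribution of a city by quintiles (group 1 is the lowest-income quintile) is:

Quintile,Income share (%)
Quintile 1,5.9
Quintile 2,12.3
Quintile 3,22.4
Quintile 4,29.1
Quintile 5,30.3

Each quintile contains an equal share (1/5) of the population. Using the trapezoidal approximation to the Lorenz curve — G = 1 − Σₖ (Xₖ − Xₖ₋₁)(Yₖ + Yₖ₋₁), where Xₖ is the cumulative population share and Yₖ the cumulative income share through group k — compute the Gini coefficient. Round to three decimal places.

Cumulative income shares Yₖ: 0.0590, 0.1820, 0.4060, 0.6970, 1.0000
Σ (Xₖ−Xₖ₋₁)(Yₖ+Yₖ₋₁) = (1/5)(0.0590+0.0000) + (1/5)(0.1820+0.0590) + (1/5)(0.4060+0.1820) + (1/5)(0.6970+0.4060) + (1/5)(1.0000+0.6970)
  = 0.0118 + 0.0482 + 0.1176 + 0.2206 + 0.3394 = 0.7376
G = 1 − 0.7376 = 0.2624

0.262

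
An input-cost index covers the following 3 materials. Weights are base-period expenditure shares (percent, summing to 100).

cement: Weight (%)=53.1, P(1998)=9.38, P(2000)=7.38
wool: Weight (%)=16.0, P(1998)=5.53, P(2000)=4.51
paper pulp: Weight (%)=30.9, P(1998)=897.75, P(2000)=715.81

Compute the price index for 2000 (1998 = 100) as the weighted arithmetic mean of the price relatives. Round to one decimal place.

cement: 53.1 × (7.38/9.38) = 53.1 × 0.786780 = 41.7780
wool: 16.0 × (4.51/5.53) = 16.0 × 0.815552 = 13.0488
paper pulp: 30.9 × (715.81/897.75) = 30.9 × 0.797338 = 24.6377
Index = Σ wᵢ·(p₁ᵢ/p₀ᵢ) = 41.7780 + 13.0488 + 24.6377 = 79.4646

79.5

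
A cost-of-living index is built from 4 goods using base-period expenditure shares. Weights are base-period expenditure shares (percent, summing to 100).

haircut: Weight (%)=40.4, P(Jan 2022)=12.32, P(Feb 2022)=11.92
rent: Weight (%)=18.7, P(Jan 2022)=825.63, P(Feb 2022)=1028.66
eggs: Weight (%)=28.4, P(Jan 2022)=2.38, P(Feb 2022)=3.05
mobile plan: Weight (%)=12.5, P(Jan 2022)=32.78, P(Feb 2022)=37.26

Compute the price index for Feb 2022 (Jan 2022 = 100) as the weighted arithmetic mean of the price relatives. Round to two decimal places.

112.99

haircut: 40.4 × (11.92/12.32) = 40.4 × 0.967532 = 39.0883
rent: 18.7 × (1028.66/825.63) = 18.7 × 1.245909 = 23.2985
eggs: 28.4 × (3.05/2.38) = 28.4 × 1.281513 = 36.3950
mobile plan: 12.5 × (37.26/32.78) = 12.5 × 1.136669 = 14.2084
Index = Σ wᵢ·(p₁ᵢ/p₀ᵢ) = 39.0883 + 23.2985 + 36.3950 + 14.2084 = 112.9901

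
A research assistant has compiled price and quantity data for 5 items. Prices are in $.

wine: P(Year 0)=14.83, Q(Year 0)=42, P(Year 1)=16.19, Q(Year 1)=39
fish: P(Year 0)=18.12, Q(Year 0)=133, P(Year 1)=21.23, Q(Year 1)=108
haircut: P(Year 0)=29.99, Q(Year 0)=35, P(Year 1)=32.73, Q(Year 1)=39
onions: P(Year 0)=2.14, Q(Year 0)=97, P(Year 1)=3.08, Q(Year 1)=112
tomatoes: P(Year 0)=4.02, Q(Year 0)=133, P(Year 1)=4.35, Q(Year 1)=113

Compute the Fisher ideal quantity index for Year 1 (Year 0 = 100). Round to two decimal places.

Laspeyres component (base-period weights):
ΣP(Year 0)Q(Year 1) = 14.83×39 + 18.12×108 + 29.99×39 + 2.14×112 + 4.02×113 = 578.37 + 1956.96 + 1169.61 + 239.68 + 454.26 = 4398.88
ΣP(Year 0)Q(Year 0) = 14.83×42 + 18.12×133 + 29.99×35 + 2.14×97 + 4.02×133 = 622.86 + 2409.96 + 1049.65 + 207.58 + 534.66 = 4824.71
L = 4398.88 / 4824.71 × 100 = 91.1740
Paasche component (current-period weights):
ΣP(Year 1)Q(Year 1) = 16.19×39 + 21.23×108 + 32.73×39 + 3.08×112 + 4.35×113 = 631.41 + 2292.84 + 1276.47 + 344.96 + 491.55 = 5037.23
ΣP(Year 1)Q(Year 0) = 16.19×42 + 21.23×133 + 32.73×35 + 3.08×97 + 4.35×133 = 679.98 + 2823.59 + 1145.55 + 298.76 + 578.55 = 5526.43
P = 5037.23 / 5526.43 × 100 = 91.1480
Fisher = √(L × P) = √(91.1740 × 91.1480) = 91.1610

91.16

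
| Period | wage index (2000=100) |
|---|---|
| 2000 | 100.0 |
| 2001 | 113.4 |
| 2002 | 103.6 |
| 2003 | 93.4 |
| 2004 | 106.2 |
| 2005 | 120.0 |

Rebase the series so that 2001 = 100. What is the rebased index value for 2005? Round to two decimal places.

Rebased(2005) = 120.0 / 113.4 × 100 = 105.8201

105.82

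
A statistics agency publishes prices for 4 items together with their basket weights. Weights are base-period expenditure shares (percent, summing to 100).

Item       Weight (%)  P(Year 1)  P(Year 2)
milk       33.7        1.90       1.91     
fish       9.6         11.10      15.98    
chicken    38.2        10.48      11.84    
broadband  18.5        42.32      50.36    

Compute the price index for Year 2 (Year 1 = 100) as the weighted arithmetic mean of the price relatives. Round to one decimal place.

milk: 33.7 × (1.91/1.90) = 33.7 × 1.005263 = 33.8774
fish: 9.6 × (15.98/11.10) = 9.6 × 1.439640 = 13.8205
chicken: 38.2 × (11.84/10.48) = 38.2 × 1.129771 = 43.1573
broadband: 18.5 × (50.36/42.32) = 18.5 × 1.189981 = 22.0147
Index = Σ wᵢ·(p₁ᵢ/p₀ᵢ) = 33.8774 + 13.8205 + 43.1573 + 22.0147 = 112.8698

112.9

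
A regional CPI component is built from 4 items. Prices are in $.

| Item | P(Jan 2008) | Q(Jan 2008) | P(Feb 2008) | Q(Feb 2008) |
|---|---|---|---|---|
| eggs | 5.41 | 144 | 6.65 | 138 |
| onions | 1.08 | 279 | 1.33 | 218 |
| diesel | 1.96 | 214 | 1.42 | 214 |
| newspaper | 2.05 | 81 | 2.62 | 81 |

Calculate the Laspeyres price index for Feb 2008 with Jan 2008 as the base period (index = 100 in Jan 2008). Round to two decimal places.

110.74

Laspeyres price index uses base-period quantities as weights.
ΣP(Feb 2008)·Q(Jan 2008) = 6.65×144 + 1.33×279 + 1.42×214 + 2.62×81 = 957.6 + 371.07 + 303.88 + 212.22 = 1844.77
ΣP(Jan 2008)·Q(Jan 2008) = 5.41×144 + 1.08×279 + 1.96×214 + 2.05×81 = 779.04 + 301.32 + 419.44 + 166.05 = 1665.85
Index = 1844.77 / 1665.85 × 100 = 110.7405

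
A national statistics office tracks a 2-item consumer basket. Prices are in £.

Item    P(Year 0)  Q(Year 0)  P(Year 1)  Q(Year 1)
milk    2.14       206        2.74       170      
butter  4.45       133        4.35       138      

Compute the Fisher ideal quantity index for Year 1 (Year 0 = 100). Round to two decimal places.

93.98

Laspeyres component (base-period weights):
ΣP(Year 0)Q(Year 1) = 2.14×170 + 4.45×138 = 363.8 + 614.1 = 977.9
ΣP(Year 0)Q(Year 0) = 2.14×206 + 4.45×133 = 440.84 + 591.85 = 1032.69
L = 977.9 / 1032.69 × 100 = 94.6944
Paasche component (current-period weights):
ΣP(Year 1)Q(Year 1) = 2.74×170 + 4.35×138 = 465.8 + 600.3 = 1066.1
ΣP(Year 1)Q(Year 0) = 2.74×206 + 4.35×133 = 564.44 + 578.55 = 1142.99
P = 1066.1 / 1142.99 × 100 = 93.2729
Fisher = √(L × P) = √(94.6944 × 93.2729) = 93.9810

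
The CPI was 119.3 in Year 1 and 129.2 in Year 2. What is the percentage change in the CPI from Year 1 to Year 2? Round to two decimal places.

Change = (129.2 − 119.3) / 119.3 × 100
       = 9.9 / 119.3 × 100 = 8.2984%

8.30%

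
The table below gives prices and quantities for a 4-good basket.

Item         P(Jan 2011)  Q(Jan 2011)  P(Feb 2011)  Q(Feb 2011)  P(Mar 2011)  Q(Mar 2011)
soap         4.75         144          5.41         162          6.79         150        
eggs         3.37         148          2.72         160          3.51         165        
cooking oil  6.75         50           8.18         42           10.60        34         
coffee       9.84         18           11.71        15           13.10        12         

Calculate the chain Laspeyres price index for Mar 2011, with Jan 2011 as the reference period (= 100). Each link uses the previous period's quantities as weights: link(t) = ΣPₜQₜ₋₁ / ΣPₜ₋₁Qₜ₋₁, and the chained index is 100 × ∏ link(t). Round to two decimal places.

Link Jan 2011→Feb 2011:
ΣP(Feb 2011)Q(Jan 2011) = 5.41×144 + 2.72×148 + 8.18×50 + 11.71×18 = 779.04 + 402.56 + 409 + 210.78 = 1801.38
ΣP(Jan 2011)Q(Jan 2011) = 4.75×144 + 3.37×148 + 6.75×50 + 9.84×18 = 684 + 498.76 + 337.5 + 177.12 = 1697.38
link = 1801.38/1697.38 = 1.061271
Link Feb 2011→Mar 2011:
ΣP(Mar 2011)Q(Feb 2011) = 6.79×162 + 3.51×160 + 10.60×42 + 13.10×15 = 1099.98 + 561.6 + 445.2 + 196.5 = 2303.28
ΣP(Feb 2011)Q(Feb 2011) = 5.41×162 + 2.72×160 + 8.18×42 + 11.71×15 = 876.42 + 435.2 + 343.56 + 175.65 = 1830.83
link = 2303.28/1830.83 = 1.258052
Chained index = 100 × 1.061271 × 1.258052 = 133.5134

133.51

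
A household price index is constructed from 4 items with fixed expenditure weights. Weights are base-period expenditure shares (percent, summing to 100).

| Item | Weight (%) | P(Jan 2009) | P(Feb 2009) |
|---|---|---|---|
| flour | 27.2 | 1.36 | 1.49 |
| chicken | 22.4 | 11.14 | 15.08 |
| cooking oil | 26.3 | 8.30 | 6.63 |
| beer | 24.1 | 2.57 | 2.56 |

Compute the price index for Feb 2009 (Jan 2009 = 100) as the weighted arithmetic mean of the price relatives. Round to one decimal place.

flour: 27.2 × (1.49/1.36) = 27.2 × 1.095588 = 29.8000
chicken: 22.4 × (15.08/11.14) = 22.4 × 1.353680 = 30.3224
cooking oil: 26.3 × (6.63/8.30) = 26.3 × 0.798795 = 21.0083
beer: 24.1 × (2.56/2.57) = 24.1 × 0.996109 = 24.0062
Index = Σ wᵢ·(p₁ᵢ/p₀ᵢ) = 29.8000 + 30.3224 + 21.0083 + 24.0062 = 105.1370

105.1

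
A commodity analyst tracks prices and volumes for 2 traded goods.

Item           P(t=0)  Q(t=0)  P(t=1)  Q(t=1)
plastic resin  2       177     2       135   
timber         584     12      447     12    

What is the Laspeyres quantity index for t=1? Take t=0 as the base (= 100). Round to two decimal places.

Laspeyres quantity index uses base-period prices as weights.
ΣP(t=0)·Q(t=1) = 2×135 + 584×12 = 270 + 7008 = 7278
ΣP(t=0)·Q(t=0) = 2×177 + 584×12 = 354 + 7008 = 7362
Index = 7278 / 7362 × 100 = 98.8590

98.86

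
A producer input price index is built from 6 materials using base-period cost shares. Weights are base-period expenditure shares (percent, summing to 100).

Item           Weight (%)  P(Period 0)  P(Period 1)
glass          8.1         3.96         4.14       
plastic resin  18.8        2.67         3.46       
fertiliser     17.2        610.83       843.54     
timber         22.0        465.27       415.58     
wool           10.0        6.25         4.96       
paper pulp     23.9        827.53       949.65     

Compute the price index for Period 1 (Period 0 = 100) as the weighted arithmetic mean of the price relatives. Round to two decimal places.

111.60

glass: 8.1 × (4.14/3.96) = 8.1 × 1.045455 = 8.4682
plastic resin: 18.8 × (3.46/2.67) = 18.8 × 1.295880 = 24.3625
fertiliser: 17.2 × (843.54/610.83) = 17.2 × 1.380973 = 23.7527
timber: 22.0 × (415.58/465.27) = 22.0 × 0.893202 = 19.6504
wool: 10.0 × (4.96/6.25) = 10.0 × 0.793600 = 7.9360
paper pulp: 23.9 × (949.65/827.53) = 23.9 × 1.147572 = 27.4270
Index = Σ wᵢ·(p₁ᵢ/p₀ᵢ) = 8.4682 + 24.3625 + 23.7527 + 19.6504 + 7.9360 + 27.4270 = 111.5969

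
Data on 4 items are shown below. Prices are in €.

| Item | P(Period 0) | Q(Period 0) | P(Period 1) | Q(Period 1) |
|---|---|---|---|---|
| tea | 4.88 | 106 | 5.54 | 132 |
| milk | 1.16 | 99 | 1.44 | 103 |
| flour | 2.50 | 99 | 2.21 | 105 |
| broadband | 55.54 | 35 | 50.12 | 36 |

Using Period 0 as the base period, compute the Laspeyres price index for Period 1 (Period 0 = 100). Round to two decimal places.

95.72

Laspeyres price index uses base-period quantities as weights.
ΣP(Period 1)·Q(Period 0) = 5.54×106 + 1.44×99 + 2.21×99 + 50.12×35 = 587.24 + 142.56 + 218.79 + 1754.2 = 2702.79
ΣP(Period 0)·Q(Period 0) = 4.88×106 + 1.16×99 + 2.50×99 + 55.54×35 = 517.28 + 114.84 + 247.5 + 1943.9 = 2823.52
Index = 2702.79 / 2823.52 × 100 = 95.7241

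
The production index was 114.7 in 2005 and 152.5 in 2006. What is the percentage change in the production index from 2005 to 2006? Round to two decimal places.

Change = (152.5 − 114.7) / 114.7 × 100
       = 37.8 / 114.7 × 100 = 32.9555%

32.96%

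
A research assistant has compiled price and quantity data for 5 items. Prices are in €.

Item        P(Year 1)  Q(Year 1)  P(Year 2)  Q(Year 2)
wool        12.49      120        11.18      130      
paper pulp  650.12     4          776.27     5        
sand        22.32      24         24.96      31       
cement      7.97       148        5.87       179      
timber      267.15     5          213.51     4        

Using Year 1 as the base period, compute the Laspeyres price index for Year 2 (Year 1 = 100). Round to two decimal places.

Laspeyres price index uses base-period quantities as weights.
ΣP(Year 2)·Q(Year 1) = 11.18×120 + 776.27×4 + 24.96×24 + 5.87×148 + 213.51×5 = 1341.6 + 3105.08 + 599.04 + 868.76 + 1067.55 = 6982.03
ΣP(Year 1)·Q(Year 1) = 12.49×120 + 650.12×4 + 22.32×24 + 7.97×148 + 267.15×5 = 1498.8 + 2600.48 + 535.68 + 1179.56 + 1335.75 = 7150.27
Index = 6982.03 / 7150.27 × 100 = 97.6471

97.65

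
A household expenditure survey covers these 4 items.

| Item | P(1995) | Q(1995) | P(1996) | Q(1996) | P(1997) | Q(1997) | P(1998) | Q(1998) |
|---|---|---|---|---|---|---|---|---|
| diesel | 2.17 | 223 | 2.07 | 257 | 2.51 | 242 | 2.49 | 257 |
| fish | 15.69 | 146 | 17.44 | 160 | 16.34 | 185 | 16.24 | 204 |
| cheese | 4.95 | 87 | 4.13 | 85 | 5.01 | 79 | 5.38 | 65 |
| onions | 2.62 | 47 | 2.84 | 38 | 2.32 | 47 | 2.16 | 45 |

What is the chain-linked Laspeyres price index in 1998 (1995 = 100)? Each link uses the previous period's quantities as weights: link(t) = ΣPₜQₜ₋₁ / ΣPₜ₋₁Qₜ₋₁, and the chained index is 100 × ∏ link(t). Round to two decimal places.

Link 1995→1996:
ΣP(1996)Q(1995) = 2.07×223 + 17.44×146 + 4.13×87 + 2.84×47 = 461.61 + 2546.24 + 359.31 + 133.48 = 3500.64
ΣP(1995)Q(1995) = 2.17×223 + 15.69×146 + 4.95×87 + 2.62×47 = 483.91 + 2290.74 + 430.65 + 123.14 = 3328.44
link = 3500.64/3328.44 = 1.051736
Link 1996→1997:
ΣP(1997)Q(1996) = 2.51×257 + 16.34×160 + 5.01×85 + 2.32×38 = 645.07 + 2614.4 + 425.85 + 88.16 = 3773.48
ΣP(1996)Q(1996) = 2.07×257 + 17.44×160 + 4.13×85 + 2.84×38 = 531.99 + 2790.4 + 351.05 + 107.92 = 3781.36
link = 3773.48/3781.36 = 0.997916
Link 1997→1998:
ΣP(1998)Q(1997) = 2.49×242 + 16.24×185 + 5.38×79 + 2.16×47 = 602.58 + 3004.4 + 425.02 + 101.52 = 4133.52
ΣP(1997)Q(1997) = 2.51×242 + 16.34×185 + 5.01×79 + 2.32×47 = 607.42 + 3022.9 + 395.79 + 109.04 = 4135.15
link = 4133.52/4135.15 = 0.999606
Chained index = 100 × 1.051736 × 0.997916 × 0.999606 = 104.9131

104.91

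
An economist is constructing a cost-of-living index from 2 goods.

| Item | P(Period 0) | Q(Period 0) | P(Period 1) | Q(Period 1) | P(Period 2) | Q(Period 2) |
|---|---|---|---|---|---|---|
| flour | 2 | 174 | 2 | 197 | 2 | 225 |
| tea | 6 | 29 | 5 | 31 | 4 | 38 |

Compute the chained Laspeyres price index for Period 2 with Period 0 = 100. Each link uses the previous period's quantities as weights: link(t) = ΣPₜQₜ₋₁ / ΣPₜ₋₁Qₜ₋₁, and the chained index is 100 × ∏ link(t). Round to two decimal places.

Link Period 0→Period 1:
ΣP(Period 1)Q(Period 0) = 2×174 + 5×29 = 348 + 145 = 493
ΣP(Period 0)Q(Period 0) = 2×174 + 6×29 = 348 + 174 = 522
link = 493/522 = 0.944444
Link Period 1→Period 2:
ΣP(Period 2)Q(Period 1) = 2×197 + 4×31 = 394 + 124 = 518
ΣP(Period 1)Q(Period 1) = 2×197 + 5×31 = 394 + 155 = 549
link = 518/549 = 0.943534
Chained index = 100 × 0.944444 × 0.943534 = 89.1115

89.11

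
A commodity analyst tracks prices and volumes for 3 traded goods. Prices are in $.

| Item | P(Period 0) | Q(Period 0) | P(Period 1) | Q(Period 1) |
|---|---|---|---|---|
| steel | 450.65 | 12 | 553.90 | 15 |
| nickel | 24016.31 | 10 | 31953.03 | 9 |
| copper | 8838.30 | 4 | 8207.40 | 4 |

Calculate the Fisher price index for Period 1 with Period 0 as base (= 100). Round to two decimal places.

127.54

Laspeyres component (base-period weights):
ΣP(Period 1)Q(Period 0) = 553.90×12 + 31953.03×10 + 8207.40×4 = 6646.8 + 319530.3 + 32829.6 = 359006.7
ΣP(Period 0)Q(Period 0) = 450.65×12 + 24016.31×10 + 8838.30×4 = 5407.8 + 240163.1 + 35353.2 = 280924.1
L = 359006.7 / 280924.1 × 100 = 127.7949
Paasche component (current-period weights):
ΣP(Period 1)Q(Period 1) = 553.90×15 + 31953.03×9 + 8207.40×4 = 8308.5 + 287577.27 + 32829.6 = 328715.37
ΣP(Period 0)Q(Period 1) = 450.65×15 + 24016.31×9 + 8838.30×4 = 6759.75 + 216146.79 + 35353.2 = 258259.74
P = 328715.37 / 258259.74 × 100 = 127.2809
Fisher = √(L × P) = √(127.7949 × 127.2809) = 127.5377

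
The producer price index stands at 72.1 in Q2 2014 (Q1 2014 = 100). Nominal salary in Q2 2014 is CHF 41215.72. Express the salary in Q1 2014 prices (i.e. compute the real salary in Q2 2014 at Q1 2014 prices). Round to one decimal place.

57164.7

Real = Nominal ÷ (Index/100) = 41215.72 ÷ (72.1/100)
     = 41215.72 ÷ 0.721 = 57164.6602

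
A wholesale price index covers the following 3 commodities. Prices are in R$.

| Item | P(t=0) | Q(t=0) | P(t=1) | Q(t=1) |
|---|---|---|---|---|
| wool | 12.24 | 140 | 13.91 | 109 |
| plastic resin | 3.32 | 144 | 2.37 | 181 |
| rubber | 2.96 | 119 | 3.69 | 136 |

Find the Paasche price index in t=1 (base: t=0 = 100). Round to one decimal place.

104.7

Paasche price index uses current-period quantities as weights.
ΣP(t=1)·Q(t=1) = 13.91×109 + 2.37×181 + 3.69×136 = 1516.19 + 428.97 + 501.84 = 2447
ΣP(t=0)·Q(t=1) = 12.24×109 + 3.32×181 + 2.96×136 = 1334.16 + 600.92 + 402.56 = 2337.64
Index = 2447 / 2337.64 × 100 = 104.6782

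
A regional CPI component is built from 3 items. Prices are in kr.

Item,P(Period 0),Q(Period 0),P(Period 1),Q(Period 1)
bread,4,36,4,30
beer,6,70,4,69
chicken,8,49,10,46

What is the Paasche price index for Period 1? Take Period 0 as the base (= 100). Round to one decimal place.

Paasche price index uses current-period quantities as weights.
ΣP(Period 1)·Q(Period 1) = 4×30 + 4×69 + 10×46 = 120 + 276 + 460 = 856
ΣP(Period 0)·Q(Period 1) = 4×30 + 6×69 + 8×46 = 120 + 414 + 368 = 902
Index = 856 / 902 × 100 = 94.9002

94.9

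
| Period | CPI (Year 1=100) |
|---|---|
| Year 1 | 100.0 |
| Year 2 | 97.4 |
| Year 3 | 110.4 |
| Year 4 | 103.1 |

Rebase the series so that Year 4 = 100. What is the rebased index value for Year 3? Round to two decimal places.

Rebased(Year 3) = 110.4 / 103.1 × 100 = 107.0805

107.08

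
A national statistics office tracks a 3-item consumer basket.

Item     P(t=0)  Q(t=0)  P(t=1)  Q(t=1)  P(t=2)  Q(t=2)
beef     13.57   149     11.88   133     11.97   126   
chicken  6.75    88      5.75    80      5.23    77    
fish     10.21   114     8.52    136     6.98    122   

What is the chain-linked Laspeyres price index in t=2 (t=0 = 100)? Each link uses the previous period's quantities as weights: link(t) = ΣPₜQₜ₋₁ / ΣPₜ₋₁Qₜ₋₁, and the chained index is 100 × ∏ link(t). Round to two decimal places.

79.49

Link t=0→t=1:
ΣP(t=1)Q(t=0) = 11.88×149 + 5.75×88 + 8.52×114 = 1770.12 + 506 + 971.28 = 3247.4
ΣP(t=0)Q(t=0) = 13.57×149 + 6.75×88 + 10.21×114 = 2021.93 + 594 + 1163.94 = 3779.87
link = 3247.4/3779.87 = 0.859130
Link t=1→t=2:
ΣP(t=2)Q(t=1) = 11.97×133 + 5.23×80 + 6.98×136 = 1592.01 + 418.4 + 949.28 = 2959.69
ΣP(t=1)Q(t=1) = 11.88×133 + 5.75×80 + 8.52×136 = 1580.04 + 460 + 1158.72 = 3198.76
link = 2959.69/3198.76 = 0.925262
Chained index = 100 × 0.859130 × 0.925262 = 79.4920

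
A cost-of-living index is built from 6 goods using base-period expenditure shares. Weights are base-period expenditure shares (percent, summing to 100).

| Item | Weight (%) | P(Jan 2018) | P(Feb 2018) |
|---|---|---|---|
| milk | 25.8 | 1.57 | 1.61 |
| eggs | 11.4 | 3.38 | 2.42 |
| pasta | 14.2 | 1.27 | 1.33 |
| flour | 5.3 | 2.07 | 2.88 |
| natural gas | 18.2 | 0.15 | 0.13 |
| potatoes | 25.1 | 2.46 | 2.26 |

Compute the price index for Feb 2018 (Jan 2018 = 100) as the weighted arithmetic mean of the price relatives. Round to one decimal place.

milk: 25.8 × (1.61/1.57) = 25.8 × 1.025478 = 26.4573
eggs: 11.4 × (2.42/3.38) = 11.4 × 0.715976 = 8.1621
pasta: 14.2 × (1.33/1.27) = 14.2 × 1.047244 = 14.8709
flour: 5.3 × (2.88/2.07) = 5.3 × 1.391304 = 7.3739
natural gas: 18.2 × (0.13/0.15) = 18.2 × 0.866667 = 15.7733
potatoes: 25.1 × (2.26/2.46) = 25.1 × 0.918699 = 23.0593
Index = Σ wᵢ·(p₁ᵢ/p₀ᵢ) = 26.4573 + 8.1621 + 14.8709 + 7.3739 + 15.7733 + 23.0593 = 95.6969

95.7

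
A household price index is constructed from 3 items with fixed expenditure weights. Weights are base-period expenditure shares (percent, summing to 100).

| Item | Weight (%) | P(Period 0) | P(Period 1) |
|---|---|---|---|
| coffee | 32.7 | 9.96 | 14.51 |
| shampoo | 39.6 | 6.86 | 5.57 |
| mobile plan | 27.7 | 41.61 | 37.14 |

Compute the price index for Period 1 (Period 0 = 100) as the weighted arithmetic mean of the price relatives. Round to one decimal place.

104.5

coffee: 32.7 × (14.51/9.96) = 32.7 × 1.456827 = 47.6383
shampoo: 39.6 × (5.57/6.86) = 39.6 × 0.811953 = 32.1534
mobile plan: 27.7 × (37.14/41.61) = 27.7 × 0.892574 = 24.7243
Index = Σ wᵢ·(p₁ᵢ/p₀ᵢ) = 47.6383 + 32.1534 + 24.7243 = 104.5159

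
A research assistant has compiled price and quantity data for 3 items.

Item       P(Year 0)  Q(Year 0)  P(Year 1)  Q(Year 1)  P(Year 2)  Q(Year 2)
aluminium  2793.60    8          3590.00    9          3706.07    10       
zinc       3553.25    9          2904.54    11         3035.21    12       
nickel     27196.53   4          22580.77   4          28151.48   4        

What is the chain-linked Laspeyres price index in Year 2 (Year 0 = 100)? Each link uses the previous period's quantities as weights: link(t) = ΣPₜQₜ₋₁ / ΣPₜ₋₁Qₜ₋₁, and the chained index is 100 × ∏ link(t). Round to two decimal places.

103.27

Link Year 0→Year 1:
ΣP(Year 1)Q(Year 0) = 3590.00×8 + 2904.54×9 + 22580.77×4 = 28720 + 26140.86 + 90323.08 = 145183.94
ΣP(Year 0)Q(Year 0) = 2793.60×8 + 3553.25×9 + 27196.53×4 = 22348.8 + 31979.25 + 108786.12 = 163114.17
link = 145183.94/163114.17 = 0.890076
Link Year 1→Year 2:
ΣP(Year 2)Q(Year 1) = 3706.07×9 + 3035.21×11 + 28151.48×4 = 33354.63 + 33387.31 + 112605.92 = 179347.86
ΣP(Year 1)Q(Year 1) = 3590.00×9 + 2904.54×11 + 22580.77×4 = 32310 + 31949.94 + 90323.08 = 154583.02
link = 179347.86/154583.02 = 1.160204
Chained index = 100 × 0.890076 × 1.160204 = 103.2669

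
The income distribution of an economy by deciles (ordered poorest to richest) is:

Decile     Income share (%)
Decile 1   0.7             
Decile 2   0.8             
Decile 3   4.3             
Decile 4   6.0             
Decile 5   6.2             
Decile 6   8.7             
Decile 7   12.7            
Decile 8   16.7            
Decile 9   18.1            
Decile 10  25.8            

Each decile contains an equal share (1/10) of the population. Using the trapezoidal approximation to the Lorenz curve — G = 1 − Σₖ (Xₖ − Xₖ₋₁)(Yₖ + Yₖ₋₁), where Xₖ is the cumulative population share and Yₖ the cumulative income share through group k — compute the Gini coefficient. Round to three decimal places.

0.432

Cumulative income shares Yₖ: 0.0070, 0.0150, 0.0580, 0.1180, 0.1800, 0.2670, 0.3940, 0.5610, 0.7420, 1.0000
Σ (Xₖ−Xₖ₋₁)(Yₖ+Yₖ₋₁) = (1/10)(0.0070+0.0000) + (1/10)(0.0150+0.0070) + (1/10)(0.0580+0.0150) + (1/10)(0.1180+0.0580) + (1/10)(0.1800+0.1180) + (1/10)(0.2670+0.1800) + (1/10)(0.3940+0.2670) + (1/10)(0.5610+0.3940) + (1/10)(0.7420+0.5610) + (1/10)(1.0000+0.7420)
  = 0.0007 + 0.0022 + 0.0073 + 0.0176 + 0.0298 + 0.0447 + 0.0661 + 0.0955 + 0.1303 + 0.1742 = 0.5684
G = 1 − 0.5684 = 0.4316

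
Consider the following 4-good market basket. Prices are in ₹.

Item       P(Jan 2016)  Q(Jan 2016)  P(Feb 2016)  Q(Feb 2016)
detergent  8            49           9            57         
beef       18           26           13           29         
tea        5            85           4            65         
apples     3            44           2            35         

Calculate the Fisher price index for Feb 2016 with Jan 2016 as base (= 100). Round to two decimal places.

85.91

Laspeyres component (base-period weights):
ΣP(Feb 2016)Q(Jan 2016) = 9×49 + 13×26 + 4×85 + 2×44 = 441 + 338 + 340 + 88 = 1207
ΣP(Jan 2016)Q(Jan 2016) = 8×49 + 18×26 + 5×85 + 3×44 = 392 + 468 + 425 + 132 = 1417
L = 1207 / 1417 × 100 = 85.1800
Paasche component (current-period weights):
ΣP(Feb 2016)Q(Feb 2016) = 9×57 + 13×29 + 4×65 + 2×35 = 513 + 377 + 260 + 70 = 1220
ΣP(Jan 2016)Q(Feb 2016) = 8×57 + 18×29 + 5×65 + 3×35 = 456 + 522 + 325 + 105 = 1408
P = 1220 / 1408 × 100 = 86.6477
Fisher = √(L × P) = √(85.1800 × 86.6477) = 85.9107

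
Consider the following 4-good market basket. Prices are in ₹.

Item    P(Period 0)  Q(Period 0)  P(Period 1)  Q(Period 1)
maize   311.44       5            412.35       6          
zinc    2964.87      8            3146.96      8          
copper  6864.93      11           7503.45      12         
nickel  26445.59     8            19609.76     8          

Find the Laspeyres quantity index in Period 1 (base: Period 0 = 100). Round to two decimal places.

102.30

Laspeyres quantity index uses base-period prices as weights.
ΣP(Period 0)·Q(Period 1) = 311.44×6 + 2964.87×8 + 6864.93×12 + 26445.59×8 = 1868.64 + 23718.96 + 82379.16 + 211564.72 = 319531.48
ΣP(Period 0)·Q(Period 0) = 311.44×5 + 2964.87×8 + 6864.93×11 + 26445.59×8 = 1557.2 + 23718.96 + 75514.23 + 211564.72 = 312355.11
Index = 319531.48 / 312355.11 × 100 = 102.2975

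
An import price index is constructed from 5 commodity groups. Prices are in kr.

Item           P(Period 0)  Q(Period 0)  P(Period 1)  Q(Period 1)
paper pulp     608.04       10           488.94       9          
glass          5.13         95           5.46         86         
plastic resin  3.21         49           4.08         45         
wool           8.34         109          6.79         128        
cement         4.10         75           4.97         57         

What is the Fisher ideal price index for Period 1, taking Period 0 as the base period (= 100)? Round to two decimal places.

84.48

Laspeyres component (base-period weights):
ΣP(Period 1)Q(Period 0) = 488.94×10 + 5.46×95 + 4.08×49 + 6.79×109 + 4.97×75 = 4889.4 + 518.7 + 199.92 + 740.11 + 372.75 = 6720.88
ΣP(Period 0)Q(Period 0) = 608.04×10 + 5.13×95 + 3.21×49 + 8.34×109 + 4.10×75 = 6080.4 + 487.35 + 157.29 + 909.06 + 307.5 = 7941.6
L = 6720.88 / 7941.6 × 100 = 84.6288
Paasche component (current-period weights):
ΣP(Period 1)Q(Period 1) = 488.94×9 + 5.46×86 + 4.08×45 + 6.79×128 + 4.97×57 = 4400.46 + 469.56 + 183.6 + 869.12 + 283.29 = 6206.03
ΣP(Period 0)Q(Period 1) = 608.04×9 + 5.13×86 + 3.21×45 + 8.34×128 + 4.10×57 = 5472.36 + 441.18 + 144.45 + 1067.52 + 233.7 = 7359.21
P = 6206.03 / 7359.21 × 100 = 84.3301
Fisher = √(L × P) = √(84.6288 × 84.3301) = 84.4793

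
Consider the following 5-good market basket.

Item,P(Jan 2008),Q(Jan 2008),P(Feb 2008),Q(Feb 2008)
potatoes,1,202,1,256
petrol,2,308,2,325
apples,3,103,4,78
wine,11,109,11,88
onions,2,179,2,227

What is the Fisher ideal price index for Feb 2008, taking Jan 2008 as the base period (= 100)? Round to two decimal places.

103.44

Laspeyres component (base-period weights):
ΣP(Feb 2008)Q(Jan 2008) = 1×202 + 2×308 + 4×103 + 11×109 + 2×179 = 202 + 616 + 412 + 1199 + 358 = 2787
ΣP(Jan 2008)Q(Jan 2008) = 1×202 + 2×308 + 3×103 + 11×109 + 2×179 = 202 + 616 + 309 + 1199 + 358 = 2684
L = 2787 / 2684 × 100 = 103.8376
Paasche component (current-period weights):
ΣP(Feb 2008)Q(Feb 2008) = 1×256 + 2×325 + 4×78 + 11×88 + 2×227 = 256 + 650 + 312 + 968 + 454 = 2640
ΣP(Jan 2008)Q(Feb 2008) = 1×256 + 2×325 + 3×78 + 11×88 + 2×227 = 256 + 650 + 234 + 968 + 454 = 2562
P = 2640 / 2562 × 100 = 103.0445
Fisher = √(L × P) = √(103.8376 × 103.0445) = 103.4403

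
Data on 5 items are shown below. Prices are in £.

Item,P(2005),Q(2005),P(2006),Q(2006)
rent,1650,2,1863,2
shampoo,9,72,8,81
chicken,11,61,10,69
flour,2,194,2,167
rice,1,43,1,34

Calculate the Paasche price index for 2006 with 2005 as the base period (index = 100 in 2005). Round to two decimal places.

105.35

Paasche price index uses current-period quantities as weights.
ΣP(2006)·Q(2006) = 1863×2 + 8×81 + 10×69 + 2×167 + 1×34 = 3726 + 648 + 690 + 334 + 34 = 5432
ΣP(2005)·Q(2006) = 1650×2 + 9×81 + 11×69 + 2×167 + 1×34 = 3300 + 729 + 759 + 334 + 34 = 5156
Index = 5432 / 5156 × 100 = 105.3530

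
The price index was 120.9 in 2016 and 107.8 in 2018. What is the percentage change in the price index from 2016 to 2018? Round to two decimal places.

-10.84%

Change = (107.8 − 120.9) / 120.9 × 100
       = -13.1 / 120.9 × 100 = -10.8354%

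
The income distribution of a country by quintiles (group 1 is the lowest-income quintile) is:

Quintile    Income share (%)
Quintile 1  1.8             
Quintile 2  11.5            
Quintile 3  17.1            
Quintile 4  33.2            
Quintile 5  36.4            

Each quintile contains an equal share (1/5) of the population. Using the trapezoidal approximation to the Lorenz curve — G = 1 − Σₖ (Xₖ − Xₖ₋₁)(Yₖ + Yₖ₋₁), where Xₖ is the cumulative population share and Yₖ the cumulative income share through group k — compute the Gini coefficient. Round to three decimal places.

0.364

Cumulative income shares Yₖ: 0.0180, 0.1330, 0.3040, 0.6360, 1.0000
Σ (Xₖ−Xₖ₋₁)(Yₖ+Yₖ₋₁) = (1/5)(0.0180+0.0000) + (1/5)(0.1330+0.0180) + (1/5)(0.3040+0.1330) + (1/5)(0.6360+0.3040) + (1/5)(1.0000+0.6360)
  = 0.0036 + 0.0302 + 0.0874 + 0.1880 + 0.3272 = 0.6364
G = 1 − 0.6364 = 0.3636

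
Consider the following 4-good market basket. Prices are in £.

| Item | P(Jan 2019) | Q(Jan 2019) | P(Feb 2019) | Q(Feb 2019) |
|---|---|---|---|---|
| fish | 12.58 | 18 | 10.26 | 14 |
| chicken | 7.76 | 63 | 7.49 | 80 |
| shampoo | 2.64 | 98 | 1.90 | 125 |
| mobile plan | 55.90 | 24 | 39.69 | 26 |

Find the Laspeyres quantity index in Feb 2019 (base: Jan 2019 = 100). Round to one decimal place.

111.4

Laspeyres quantity index uses base-period prices as weights.
ΣP(Jan 2019)·Q(Feb 2019) = 12.58×14 + 7.76×80 + 2.64×125 + 55.90×26 = 176.12 + 620.8 + 330 + 1453.4 = 2580.32
ΣP(Jan 2019)·Q(Jan 2019) = 12.58×18 + 7.76×63 + 2.64×98 + 55.90×24 = 226.44 + 488.88 + 258.72 + 1341.6 = 2315.64
Index = 2580.32 / 2315.64 × 100 = 111.4301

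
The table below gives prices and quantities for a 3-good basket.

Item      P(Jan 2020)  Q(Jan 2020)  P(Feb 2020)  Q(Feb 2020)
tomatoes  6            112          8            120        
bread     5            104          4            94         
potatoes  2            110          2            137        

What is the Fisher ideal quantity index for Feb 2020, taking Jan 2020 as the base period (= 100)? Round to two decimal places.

Laspeyres component (base-period weights):
ΣP(Jan 2020)Q(Feb 2020) = 6×120 + 5×94 + 2×137 = 720 + 470 + 274 = 1464
ΣP(Jan 2020)Q(Jan 2020) = 6×112 + 5×104 + 2×110 = 672 + 520 + 220 = 1412
L = 1464 / 1412 × 100 = 103.6827
Paasche component (current-period weights):
ΣP(Feb 2020)Q(Feb 2020) = 8×120 + 4×94 + 2×137 = 960 + 376 + 274 = 1610
ΣP(Feb 2020)Q(Jan 2020) = 8×112 + 4×104 + 2×110 = 896 + 416 + 220 = 1532
P = 1610 / 1532 × 100 = 105.0914
Fisher = √(L × P) = √(103.6827 × 105.0914) = 104.3847

104.38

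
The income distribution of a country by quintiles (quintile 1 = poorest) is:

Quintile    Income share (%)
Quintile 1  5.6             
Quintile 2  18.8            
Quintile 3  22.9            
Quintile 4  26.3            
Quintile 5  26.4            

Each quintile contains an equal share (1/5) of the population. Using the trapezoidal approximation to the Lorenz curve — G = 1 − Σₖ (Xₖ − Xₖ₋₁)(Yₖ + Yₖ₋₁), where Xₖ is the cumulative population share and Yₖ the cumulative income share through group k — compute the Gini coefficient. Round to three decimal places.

0.196

Cumulative income shares Yₖ: 0.0560, 0.2440, 0.4730, 0.7360, 1.0000
Σ (Xₖ−Xₖ₋₁)(Yₖ+Yₖ₋₁) = (1/5)(0.0560+0.0000) + (1/5)(0.2440+0.0560) + (1/5)(0.4730+0.2440) + (1/5)(0.7360+0.4730) + (1/5)(1.0000+0.7360)
  = 0.0112 + 0.0600 + 0.1434 + 0.2418 + 0.3472 = 0.8036
G = 1 − 0.8036 = 0.1964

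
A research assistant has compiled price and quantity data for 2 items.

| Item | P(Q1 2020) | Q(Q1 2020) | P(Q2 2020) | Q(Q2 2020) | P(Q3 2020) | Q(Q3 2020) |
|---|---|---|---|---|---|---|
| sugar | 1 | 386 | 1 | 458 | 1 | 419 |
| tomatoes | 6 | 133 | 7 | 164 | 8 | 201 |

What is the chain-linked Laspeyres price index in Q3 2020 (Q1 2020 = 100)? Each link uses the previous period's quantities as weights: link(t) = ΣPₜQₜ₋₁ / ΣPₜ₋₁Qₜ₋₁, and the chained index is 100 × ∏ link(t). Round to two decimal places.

122.59

Link Q1 2020→Q2 2020:
ΣP(Q2 2020)Q(Q1 2020) = 1×386 + 7×133 = 386 + 931 = 1317
ΣP(Q1 2020)Q(Q1 2020) = 1×386 + 6×133 = 386 + 798 = 1184
link = 1317/1184 = 1.112331
Link Q2 2020→Q3 2020:
ΣP(Q3 2020)Q(Q2 2020) = 1×458 + 8×164 = 458 + 1312 = 1770
ΣP(Q2 2020)Q(Q2 2020) = 1×458 + 7×164 = 458 + 1148 = 1606
link = 1770/1606 = 1.102117
Chained index = 100 × 1.112331 × 1.102117 = 122.5919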